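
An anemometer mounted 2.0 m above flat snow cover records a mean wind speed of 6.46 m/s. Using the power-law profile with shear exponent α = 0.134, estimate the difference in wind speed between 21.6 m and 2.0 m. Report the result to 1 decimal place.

Power law: V₂ = V₁ · (z₂/z₁)^α = 6.46 × (10.8000)^0.134 = 8.8861 m/s
ΔV = 8.8861 − 6.46 = 2.4261 m/s

2.4 m/s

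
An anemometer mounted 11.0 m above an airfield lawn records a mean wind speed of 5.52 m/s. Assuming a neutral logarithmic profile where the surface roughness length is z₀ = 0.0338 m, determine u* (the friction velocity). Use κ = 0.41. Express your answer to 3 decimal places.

Log law: V(z) = (u*/κ) · ln(z/z₀) ⇒ u* = κ · V / ln(z/z₀)
u* = 0.41 × 5.52 / ln(11.0/0.0338) = 0.41 × 5.52 / 5.7852
   = 2.2632 / 5.7852 = 0.3912 m/s

u* ≈ 0.391 m/s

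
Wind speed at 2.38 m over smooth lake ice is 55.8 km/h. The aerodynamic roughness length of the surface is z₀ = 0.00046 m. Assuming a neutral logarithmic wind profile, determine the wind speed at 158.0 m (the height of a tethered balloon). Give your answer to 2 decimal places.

Log law: V(z) ∝ ln(z/z₀), so V₂/V₁ = ln(z₂/z₀) / ln(z₁/z₀).
ln(158.0/0.00046) = 12.7469, ln(2.38/0.00046) = 8.5514
V₂ = 55.8 × 12.7469/8.5514 = 55.8 × 1.4906 = 83.1767 km/h

83.18 km/h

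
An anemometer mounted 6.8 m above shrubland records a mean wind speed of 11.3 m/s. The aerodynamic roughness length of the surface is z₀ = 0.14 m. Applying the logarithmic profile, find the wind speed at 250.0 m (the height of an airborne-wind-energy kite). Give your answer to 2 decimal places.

Log law: V(z) ∝ ln(z/z₀), so V₂/V₁ = ln(z₂/z₀) / ln(z₁/z₀).
ln(250.0/0.14) = 7.4876, ln(6.8/0.14) = 3.8830
V₂ = 11.3 × 7.4876/3.8830 = 11.3 × 1.9283 = 21.7895 m/s

21.79 m/s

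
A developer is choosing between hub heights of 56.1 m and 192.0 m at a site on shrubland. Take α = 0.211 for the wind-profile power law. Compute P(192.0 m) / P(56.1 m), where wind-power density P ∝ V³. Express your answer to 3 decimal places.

Speed ratio: V_B/V_A = (z_B/z_A)^α = (192.0/56.1)^0.211 = (3.4225)^0.211 = 1.29642
Power-density ratio: P_B/P_A = (V_B/V_A)³ = (1.29642)³ = 2.17889

2.179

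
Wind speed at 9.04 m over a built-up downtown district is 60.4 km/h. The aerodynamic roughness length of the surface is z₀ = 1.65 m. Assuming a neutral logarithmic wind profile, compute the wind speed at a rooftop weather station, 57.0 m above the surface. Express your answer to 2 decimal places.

125.79 km/h

Log law: V(z) ∝ ln(z/z₀), so V₂/V₁ = ln(z₂/z₀) / ln(z₁/z₀).
ln(57.0/1.65) = 3.5423, ln(9.04/1.65) = 1.7009
V₂ = 60.4 × 3.5423/1.7009 = 60.4 × 2.0826 = 125.7896 km/h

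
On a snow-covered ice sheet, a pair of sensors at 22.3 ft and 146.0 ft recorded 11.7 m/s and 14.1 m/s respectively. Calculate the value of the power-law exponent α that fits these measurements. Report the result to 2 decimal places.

Power law: V₂/V₁ = (z₂/z₁)^α ⇒ α = ln(V₂/V₁) / ln(z₂/z₁)
α = ln(14.1/11.7) / ln(146.0/22.3) = ln(1.2051) / ln(6.5471)
  = 0.18659 / 1.87902 = 0.09930

α ≈ 0.10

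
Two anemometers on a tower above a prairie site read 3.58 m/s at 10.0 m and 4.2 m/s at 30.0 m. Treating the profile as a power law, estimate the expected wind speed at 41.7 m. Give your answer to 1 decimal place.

First find α: α = ln(V₂/V₁)/ln(z₂/z₁) = ln(4.2/3.58)/ln(30.0/10.0) = 0.15972/1.09861 = 0.1454
Extrapolate from 30.0 m to 41.7 m: V₃ = 4.2 × (41.7/30.0)^0.1454 = 4.2 × 1.0490 = 4.4060 m/s

4.4 m/s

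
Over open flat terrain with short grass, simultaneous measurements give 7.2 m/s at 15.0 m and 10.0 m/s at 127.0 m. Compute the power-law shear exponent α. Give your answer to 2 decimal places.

α ≈ 0.15

Power law: V₂/V₁ = (z₂/z₁)^α ⇒ α = ln(V₂/V₁) / ln(z₂/z₁)
α = ln(10.0/7.2) / ln(127.0/15.0) = ln(1.3889) / ln(8.4667)
  = 0.32850 / 2.13614 = 0.15378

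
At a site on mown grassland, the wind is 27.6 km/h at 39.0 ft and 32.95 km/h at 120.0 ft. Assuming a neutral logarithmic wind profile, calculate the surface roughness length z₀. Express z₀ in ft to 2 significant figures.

z₀ ≈ 0.12 ft

Log law: V(z) ∝ ln(z/z₀). With r = V₁/V₂ = 27.6/32.95 = 0.83763,
r · ln(z₂/z₀) = ln(z₁/z₀) ⇒ ln z₀ = (ln z₁ − r·ln z₂)/(1 − r)
ln z₀ = (3.66356 − 0.83763×4.78749) / 0.16237 = -2.1347
z₀ = exp(-2.1347) = 0.1183 ft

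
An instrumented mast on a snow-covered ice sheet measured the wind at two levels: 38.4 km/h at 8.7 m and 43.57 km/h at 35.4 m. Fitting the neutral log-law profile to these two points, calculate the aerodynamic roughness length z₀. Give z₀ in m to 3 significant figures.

z₀ ≈ 0.000259 m

Log law: V(z) ∝ ln(z/z₀). With r = V₁/V₂ = 38.4/43.57 = 0.88134,
r · ln(z₂/z₀) = ln(z₁/z₀) ⇒ ln z₀ = (ln z₁ − r·ln z₂)/(1 − r)
ln z₀ = (2.16332 − 0.88134×3.56671) / 0.11866 = -8.2603
z₀ = exp(-8.2603) = 0.0002586 m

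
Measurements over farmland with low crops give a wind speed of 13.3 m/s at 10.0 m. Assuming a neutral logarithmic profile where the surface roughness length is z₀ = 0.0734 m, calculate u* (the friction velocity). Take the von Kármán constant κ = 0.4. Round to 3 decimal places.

u* ≈ 1.083 m/s

Log law: V(z) = (u*/κ) · ln(z/z₀) ⇒ u* = κ · V / ln(z/z₀)
u* = 0.4 × 13.3 / ln(10.0/0.0734) = 0.4 × 13.3 / 4.9144
   = 5.3200 / 4.9144 = 1.0825 m/s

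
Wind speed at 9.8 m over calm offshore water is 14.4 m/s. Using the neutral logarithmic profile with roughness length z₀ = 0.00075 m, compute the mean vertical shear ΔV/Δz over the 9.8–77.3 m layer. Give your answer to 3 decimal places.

Log law: V₂ = V₁ · ln(z₂/z₀)/ln(z₁/z₀) = 14.4 × 11.5431/9.4778 = 17.5379 m/s
ΔV/Δz = (17.5379 − 14.4)/(77.3 − 9.8) = 3.1379/67.5000 = 0.04649 m/s/m

0.046 m/s/m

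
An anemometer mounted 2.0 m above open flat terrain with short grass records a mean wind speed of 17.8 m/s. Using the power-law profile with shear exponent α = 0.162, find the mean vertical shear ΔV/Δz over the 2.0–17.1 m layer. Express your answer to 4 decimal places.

0.4901 m/s/m

Power law: V₂ = V₁ · (z₂/z₁)^α = 17.8 × (8.5500)^0.162 = 25.1999 m/s
ΔV/Δz = (25.1999 − 17.8)/(17.1 − 2.0) = 7.3999/15.1000 = 0.49006 m/s/m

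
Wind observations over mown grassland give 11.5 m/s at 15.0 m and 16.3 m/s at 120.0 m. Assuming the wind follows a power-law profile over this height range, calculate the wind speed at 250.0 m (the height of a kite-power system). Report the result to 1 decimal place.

First find α: α = ln(V₂/V₁)/ln(z₂/z₁) = ln(16.3/11.5)/ln(120.0/15.0) = 0.34882/2.07944 = 0.1677
Extrapolate from 120.0 m to 250.0 m: V₃ = 16.3 × (250.0/120.0)^0.1677 = 16.3 × 1.1310 = 18.4356 m/s

18.4 m/s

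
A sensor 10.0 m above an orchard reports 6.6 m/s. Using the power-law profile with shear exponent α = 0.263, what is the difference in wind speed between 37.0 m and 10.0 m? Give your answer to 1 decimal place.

2.7 m/s

Power law: V₂ = V₁ · (z₂/z₁)^α = 6.6 × (3.7000)^0.263 = 9.3107 m/s
ΔV = 9.3107 − 6.6 = 2.7107 m/s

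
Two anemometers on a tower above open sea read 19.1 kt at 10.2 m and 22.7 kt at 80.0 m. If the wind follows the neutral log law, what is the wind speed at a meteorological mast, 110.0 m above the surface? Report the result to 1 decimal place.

23.3 kt

Log law: V ∝ ln(z/z₀). From the pair, with r = V₁/V₂ = 0.84141,
ln z₀ = (ln z₁ − r·ln z₂)/(1 − r) = (2.3224 − 0.84141×4.3820)/0.15859 = -8.6051 → z₀ = 0.0001832 m
V₃ = V₁ · ln(z₃/z₀)/ln(z₁/z₀) = 19.1 × 13.3056/10.9275 = 23.2566 kt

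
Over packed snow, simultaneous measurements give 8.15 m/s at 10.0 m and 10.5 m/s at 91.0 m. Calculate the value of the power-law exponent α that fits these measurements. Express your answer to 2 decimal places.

Power law: V₂/V₁ = (z₂/z₁)^α ⇒ α = ln(V₂/V₁) / ln(z₂/z₁)
α = ln(10.5/8.15) / ln(91.0/10.0) = ln(1.2883) / ln(9.1000)
  = 0.25336 / 2.20827 = 0.11473

α ≈ 0.11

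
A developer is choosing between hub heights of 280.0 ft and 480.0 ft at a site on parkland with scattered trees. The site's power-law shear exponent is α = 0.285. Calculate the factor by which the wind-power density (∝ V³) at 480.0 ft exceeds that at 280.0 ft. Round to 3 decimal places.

Speed ratio: V_B/V_A = (z_B/z_A)^α = (480.0/280.0)^0.285 = (1.7143)^0.285 = 1.16604
Power-density ratio: P_B/P_A = (V_B/V_A)³ = (1.16604)³ = 1.58541

1.585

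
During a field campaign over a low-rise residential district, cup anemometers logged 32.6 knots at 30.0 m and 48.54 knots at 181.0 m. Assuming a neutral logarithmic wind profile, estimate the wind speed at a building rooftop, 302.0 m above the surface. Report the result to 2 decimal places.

53.08 knots

Log law: V ∝ ln(z/z₀). From the pair, with r = V₁/V₂ = 0.67161,
ln z₀ = (ln z₁ − r·ln z₂)/(1 − r) = (3.4012 − 0.67161×5.1985)/0.32839 = -0.2746 → z₀ = 0.7599 m
V₃ = V₁ · ln(z₃/z₀)/ln(z₁/z₀) = 32.6 × 5.9850/3.6758 = 53.0802 knots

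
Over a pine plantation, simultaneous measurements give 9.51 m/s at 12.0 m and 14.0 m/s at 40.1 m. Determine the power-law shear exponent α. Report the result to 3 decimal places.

α ≈ 0.321

Power law: V₂/V₁ = (z₂/z₁)^α ⇒ α = ln(V₂/V₁) / ln(z₂/z₁)
α = ln(14.0/9.51) / ln(40.1/12.0) = ln(1.4721) / ln(3.3417)
  = 0.38671 / 1.20647 = 0.32053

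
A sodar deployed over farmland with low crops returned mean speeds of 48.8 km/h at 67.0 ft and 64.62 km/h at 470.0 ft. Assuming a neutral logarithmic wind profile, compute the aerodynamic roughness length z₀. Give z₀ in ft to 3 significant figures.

z₀ ≈ 0.165 ft

Log law: V(z) ∝ ln(z/z₀). With r = V₁/V₂ = 48.8/64.62 = 0.75518,
r · ln(z₂/z₀) = ln(z₁/z₀) ⇒ ln z₀ = (ln z₁ − r·ln z₂)/(1 − r)
ln z₀ = (4.20469 − 0.75518×6.15273) / 0.24482 = -1.8044
z₀ = exp(-1.8044) = 0.1646 ft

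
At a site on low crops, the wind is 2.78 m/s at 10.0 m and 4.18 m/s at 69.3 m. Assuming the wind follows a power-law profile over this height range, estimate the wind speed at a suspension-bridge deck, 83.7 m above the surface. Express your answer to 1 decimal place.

First find α: α = ln(V₂/V₁)/ln(z₂/z₁) = ln(4.18/2.78)/ln(69.3/10.0) = 0.40786/1.93586 = 0.2107
Extrapolate from 69.3 m to 83.7 m: V₃ = 4.18 × (83.7/69.3)^0.2107 = 4.18 × 1.0406 = 4.3496 m/s

4.3 m/s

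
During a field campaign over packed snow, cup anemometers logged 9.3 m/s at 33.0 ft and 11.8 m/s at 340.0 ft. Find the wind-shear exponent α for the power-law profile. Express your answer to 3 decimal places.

α ≈ 0.102

Power law: V₂/V₁ = (z₂/z₁)^α ⇒ α = ln(V₂/V₁) / ln(z₂/z₁)
α = ln(11.8/9.3) / ln(340.0/33.0) = ln(1.2688) / ln(10.3030)
  = 0.23809 / 2.33244 = 0.10208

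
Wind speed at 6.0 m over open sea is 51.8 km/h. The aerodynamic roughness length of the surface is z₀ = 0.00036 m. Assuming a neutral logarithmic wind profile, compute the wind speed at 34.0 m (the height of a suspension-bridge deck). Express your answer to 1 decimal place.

Log law: V(z) ∝ ln(z/z₀), so V₂/V₁ = ln(z₂/z₀) / ln(z₁/z₀).
ln(34.0/0.00036) = 11.4558, ln(6.0/0.00036) = 9.7212
V₂ = 51.8 × 11.4558/9.7212 = 51.8 × 1.1784 = 61.0430 km/h

61.0 km/h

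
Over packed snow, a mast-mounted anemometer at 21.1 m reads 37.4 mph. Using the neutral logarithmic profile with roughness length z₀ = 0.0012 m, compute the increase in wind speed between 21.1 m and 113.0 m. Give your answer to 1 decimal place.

6.4 mph

Log law: V₂ = V₁ · ln(z₂/z₀)/ln(z₁/z₀) = 37.4 × 11.4528/9.7747 = 43.8208 mph
ΔV = 43.8208 − 37.4 = 6.4208 mph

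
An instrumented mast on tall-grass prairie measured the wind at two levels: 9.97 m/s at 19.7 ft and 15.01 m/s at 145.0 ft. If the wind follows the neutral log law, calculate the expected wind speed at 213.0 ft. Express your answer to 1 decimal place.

Log law: V ∝ ln(z/z₀). From the pair, with r = V₁/V₂ = 0.66422,
ln z₀ = (ln z₁ − r·ln z₂)/(1 − r) = (2.9806 − 0.66422×4.9767)/0.33578 = -0.9680 → z₀ = 0.3798 ft
V₃ = V₁ · ln(z₃/z₀)/ln(z₁/z₀) = 9.97 × 6.3293/3.9487 = 15.9810 m/s

16.0 m/s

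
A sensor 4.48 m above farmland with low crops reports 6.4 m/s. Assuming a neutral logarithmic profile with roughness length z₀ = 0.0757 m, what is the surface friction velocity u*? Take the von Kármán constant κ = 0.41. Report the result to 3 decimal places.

u* ≈ 0.643 m/s

Log law: V(z) = (u*/κ) · ln(z/z₀) ⇒ u* = κ · V / ln(z/z₀)
u* = 0.41 × 6.4 / ln(4.48/0.0757) = 0.41 × 6.4 / 4.0806
   = 2.6240 / 4.0806 = 0.6430 m/s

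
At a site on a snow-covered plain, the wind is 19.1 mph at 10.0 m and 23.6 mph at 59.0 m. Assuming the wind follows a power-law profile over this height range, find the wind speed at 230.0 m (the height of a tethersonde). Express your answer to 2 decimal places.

27.75 mph

First find α: α = ln(V₂/V₁)/ln(z₂/z₁) = ln(23.6/19.1)/ln(59.0/10.0) = 0.21156/1.77495 = 0.1192
Extrapolate from 59.0 m to 230.0 m: V₃ = 23.6 × (230.0/59.0)^0.1192 = 23.6 × 1.1761 = 27.7549 mph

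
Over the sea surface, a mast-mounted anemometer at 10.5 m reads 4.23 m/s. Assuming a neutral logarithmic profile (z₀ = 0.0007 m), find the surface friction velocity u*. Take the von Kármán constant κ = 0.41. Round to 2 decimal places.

u* ≈ 0.18 m/s

Log law: V(z) = (u*/κ) · ln(z/z₀) ⇒ u* = κ · V / ln(z/z₀)
u* = 0.41 × 4.23 / ln(10.5/0.0007) = 0.41 × 4.23 / 9.6158
   = 1.7343 / 9.6158 = 0.1804 m/s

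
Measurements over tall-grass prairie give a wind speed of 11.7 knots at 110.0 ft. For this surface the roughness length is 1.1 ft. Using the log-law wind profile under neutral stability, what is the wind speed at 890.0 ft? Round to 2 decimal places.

17.01 knots

Log law: V(z) ∝ ln(z/z₀), so V₂/V₁ = ln(z₂/z₀) / ln(z₁/z₀).
ln(890.0/1.1) = 6.6959, ln(110.0/1.1) = 4.6052
V₂ = 11.7 × 6.6959/4.6052 = 11.7 × 1.4540 = 17.0118 knots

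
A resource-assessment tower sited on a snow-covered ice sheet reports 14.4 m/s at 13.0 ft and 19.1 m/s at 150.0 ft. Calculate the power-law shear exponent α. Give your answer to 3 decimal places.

Power law: V₂/V₁ = (z₂/z₁)^α ⇒ α = ln(V₂/V₁) / ln(z₂/z₁)
α = ln(19.1/14.4) / ln(150.0/13.0) = ln(1.3264) / ln(11.5385)
  = 0.28246 / 2.44569 = 0.11549

α ≈ 0.115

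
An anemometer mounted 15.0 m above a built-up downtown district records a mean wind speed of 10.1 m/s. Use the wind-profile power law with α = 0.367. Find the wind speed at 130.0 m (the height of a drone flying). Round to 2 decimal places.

Power-law profile: V₂ = V₁ · (z₂/z₁)^α
V₂ = 10.1 × (130.0/15.0)^0.367 = 10.1 × (8.6667)^0.367
    = 10.1 × 2.2090 = 22.3107 m/s

22.31 m/s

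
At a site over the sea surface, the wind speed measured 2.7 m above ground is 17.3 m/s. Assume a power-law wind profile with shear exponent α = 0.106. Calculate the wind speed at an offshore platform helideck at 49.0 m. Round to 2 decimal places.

23.52 m/s

Power-law profile: V₂ = V₁ · (z₂/z₁)^α
V₂ = 17.3 × (49.0/2.7)^0.106 = 17.3 × (18.1481)^0.106
    = 17.3 × 1.3597 = 23.5224 m/s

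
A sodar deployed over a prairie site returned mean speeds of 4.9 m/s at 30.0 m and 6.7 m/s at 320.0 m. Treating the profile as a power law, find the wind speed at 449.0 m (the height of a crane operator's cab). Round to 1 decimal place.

7.0 m/s

First find α: α = ln(V₂/V₁)/ln(z₂/z₁) = ln(6.7/4.9)/ln(320.0/30.0) = 0.31287/2.36712 = 0.1322
Extrapolate from 320.0 m to 449.0 m: V₃ = 6.7 × (449.0/320.0)^0.1322 = 6.7 × 1.0458 = 7.0068 m/s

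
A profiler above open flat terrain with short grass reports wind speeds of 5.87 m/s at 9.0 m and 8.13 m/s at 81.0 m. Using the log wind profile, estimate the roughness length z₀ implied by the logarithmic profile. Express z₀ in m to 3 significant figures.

Log law: V(z) ∝ ln(z/z₀). With r = V₁/V₂ = 5.87/8.13 = 0.72202,
r · ln(z₂/z₀) = ln(z₁/z₀) ⇒ ln z₀ = (ln z₁ − r·ln z₂)/(1 − r)
ln z₀ = (2.19722 − 0.72202×4.39445) / 0.27798 = -3.5097
z₀ = exp(-3.5097) = 0.02991 m

z₀ ≈ 0.0299 m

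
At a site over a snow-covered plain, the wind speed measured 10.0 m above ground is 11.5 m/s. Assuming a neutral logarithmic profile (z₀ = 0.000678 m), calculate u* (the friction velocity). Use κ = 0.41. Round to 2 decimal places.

Log law: V(z) = (u*/κ) · ln(z/z₀) ⇒ u* = κ · V / ln(z/z₀)
u* = 0.41 × 11.5 / ln(10.0/0.000678) = 0.41 × 11.5 / 9.5989
   = 4.7150 / 9.5989 = 0.4912 m/s

u* ≈ 0.49 m/s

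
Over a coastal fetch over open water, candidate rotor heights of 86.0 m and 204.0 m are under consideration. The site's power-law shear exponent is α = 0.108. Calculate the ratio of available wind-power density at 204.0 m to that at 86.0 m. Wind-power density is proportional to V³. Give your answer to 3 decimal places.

1.323

Speed ratio: V_B/V_A = (z_B/z_A)^α = (204.0/86.0)^0.108 = (2.3721)^0.108 = 1.09778
Power-density ratio: P_B/P_A = (V_B/V_A)³ = (1.09778)³ = 1.32295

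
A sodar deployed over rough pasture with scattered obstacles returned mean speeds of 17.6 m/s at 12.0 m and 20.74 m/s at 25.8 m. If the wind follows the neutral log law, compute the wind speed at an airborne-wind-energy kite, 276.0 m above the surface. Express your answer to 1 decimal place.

30.5 m/s

Log law: V ∝ ln(z/z₀). From the pair, with r = V₁/V₂ = 0.84860,
ln z₀ = (ln z₁ − r·ln z₂)/(1 − r) = (2.4849 − 0.84860×3.2504)/0.15140 = -1.8056 → z₀ = 0.1644 m
V₃ = V₁ · ln(z₃/z₀)/ln(z₁/z₀) = 17.6 × 7.4260/4.2905 = 30.4620 m/s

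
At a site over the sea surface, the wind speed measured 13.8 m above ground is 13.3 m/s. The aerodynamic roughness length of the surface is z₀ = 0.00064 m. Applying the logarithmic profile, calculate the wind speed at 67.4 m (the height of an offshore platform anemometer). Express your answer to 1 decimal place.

15.4 m/s

Log law: V(z) ∝ ln(z/z₀), so V₂/V₁ = ln(z₂/z₀) / ln(z₁/z₀).
ln(67.4/0.00064) = 11.5647, ln(13.8/0.00064) = 9.9787
V₂ = 13.3 × 11.5647/9.9787 = 13.3 × 1.1589 = 15.4138 m/s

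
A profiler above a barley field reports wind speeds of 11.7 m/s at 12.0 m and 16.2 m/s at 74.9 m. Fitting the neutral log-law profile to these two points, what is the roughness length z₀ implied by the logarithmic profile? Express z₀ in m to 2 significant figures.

z₀ ≈ 0.10 m

Log law: V(z) ∝ ln(z/z₀). With r = V₁/V₂ = 11.7/16.2 = 0.72222,
r · ln(z₂/z₀) = ln(z₁/z₀) ⇒ ln z₀ = (ln z₁ − r·ln z₂)/(1 − r)
ln z₀ = (2.48491 − 0.72222×4.31615) / 0.27778 = -2.2763
z₀ = exp(-2.2763) = 0.1027 m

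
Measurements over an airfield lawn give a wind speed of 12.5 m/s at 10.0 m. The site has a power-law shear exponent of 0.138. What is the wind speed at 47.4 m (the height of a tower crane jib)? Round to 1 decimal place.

15.5 m/s

Power-law profile: V₂ = V₁ · (z₂/z₁)^α
V₂ = 12.5 × (47.4/10.0)^0.138 = 12.5 × (4.7400)^0.138
    = 12.5 × 1.2395 = 15.4941 m/s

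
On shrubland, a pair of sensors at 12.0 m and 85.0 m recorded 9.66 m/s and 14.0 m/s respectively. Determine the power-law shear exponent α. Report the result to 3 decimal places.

α ≈ 0.190

Power law: V₂/V₁ = (z₂/z₁)^α ⇒ α = ln(V₂/V₁) / ln(z₂/z₁)
α = ln(14.0/9.66) / ln(85.0/12.0) = ln(1.4493) / ln(7.0833)
  = 0.37106 / 1.95774 = 0.18954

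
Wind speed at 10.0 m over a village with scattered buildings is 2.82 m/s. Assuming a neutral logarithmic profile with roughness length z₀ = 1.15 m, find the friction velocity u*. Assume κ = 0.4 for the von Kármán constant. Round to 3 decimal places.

Log law: V(z) = (u*/κ) · ln(z/z₀) ⇒ u* = κ · V / ln(z/z₀)
u* = 0.4 × 2.82 / ln(10.0/1.15) = 0.4 × 2.82 / 2.1628
   = 1.1280 / 2.1628 = 0.5215 m/s

u* ≈ 0.522 m/s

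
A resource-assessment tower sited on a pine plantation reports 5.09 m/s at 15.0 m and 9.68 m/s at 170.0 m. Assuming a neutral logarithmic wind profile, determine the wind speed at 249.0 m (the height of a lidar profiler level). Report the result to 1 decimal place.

Log law: V ∝ ln(z/z₀). From the pair, with r = V₁/V₂ = 0.52583,
ln z₀ = (ln z₁ − r·ln z₂)/(1 − r) = (2.7081 − 0.52583×5.1358)/0.47417 = 0.0158 → z₀ = 1.016 m
V₃ = V₁ · ln(z₃/z₀)/ln(z₁/z₀) = 5.09 × 5.5016/2.6922 = 10.4016 m/s

10.4 m/s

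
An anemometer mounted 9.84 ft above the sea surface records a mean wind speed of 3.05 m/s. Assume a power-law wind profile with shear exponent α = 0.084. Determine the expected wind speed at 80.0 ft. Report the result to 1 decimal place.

3.6 m/s

Power-law profile: V₂ = V₁ · (z₂/z₁)^α
V₂ = 3.05 × (80.0/9.84)^0.084 = 3.05 × (8.1301)^0.084
    = 3.05 × 1.1925 = 3.6370 m/s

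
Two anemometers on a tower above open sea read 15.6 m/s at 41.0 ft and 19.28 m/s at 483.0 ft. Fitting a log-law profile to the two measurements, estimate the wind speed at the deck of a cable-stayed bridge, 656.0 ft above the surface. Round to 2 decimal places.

19.74 m/s

Log law: V ∝ ln(z/z₀). From the pair, with r = V₁/V₂ = 0.80913,
ln z₀ = (ln z₁ − r·ln z₂)/(1 − r) = (3.7136 − 0.80913×6.1800)/0.19087 = -6.7420 → z₀ = 0.001180 ft
V₃ = V₁ · ln(z₃/z₀)/ln(z₁/z₀) = 15.6 × 13.2282/10.4556 = 19.7368 m/s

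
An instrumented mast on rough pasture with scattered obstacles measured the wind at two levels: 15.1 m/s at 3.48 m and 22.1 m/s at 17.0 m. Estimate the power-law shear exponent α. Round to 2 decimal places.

α ≈ 0.24

Power law: V₂/V₁ = (z₂/z₁)^α ⇒ α = ln(V₂/V₁) / ln(z₂/z₁)
α = ln(22.1/15.1) / ln(17.0/3.48) = ln(1.4636) / ln(4.8851)
  = 0.38088 / 1.58618 = 0.24013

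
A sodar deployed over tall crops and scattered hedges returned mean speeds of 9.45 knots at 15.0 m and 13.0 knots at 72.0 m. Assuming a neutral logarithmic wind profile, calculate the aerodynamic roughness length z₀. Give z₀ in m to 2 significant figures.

z₀ ≈ 0.23 m

Log law: V(z) ∝ ln(z/z₀). With r = V₁/V₂ = 9.45/13.0 = 0.72692,
r · ln(z₂/z₀) = ln(z₁/z₀) ⇒ ln z₀ = (ln z₁ − r·ln z₂)/(1 − r)
ln z₀ = (2.70805 − 0.72692×4.27667) / 0.27308 = -1.4676
z₀ = exp(-1.4676) = 0.2305 m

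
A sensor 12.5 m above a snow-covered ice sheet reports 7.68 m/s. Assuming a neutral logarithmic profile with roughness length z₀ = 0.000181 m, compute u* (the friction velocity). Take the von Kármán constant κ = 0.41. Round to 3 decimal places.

Log law: V(z) = (u*/κ) · ln(z/z₀) ⇒ u* = κ · V / ln(z/z₀)
u* = 0.41 × 7.68 / ln(12.5/0.000181) = 0.41 × 7.68 / 11.1427
   = 3.1488 / 11.1427 = 0.2826 m/s

u* ≈ 0.283 m/s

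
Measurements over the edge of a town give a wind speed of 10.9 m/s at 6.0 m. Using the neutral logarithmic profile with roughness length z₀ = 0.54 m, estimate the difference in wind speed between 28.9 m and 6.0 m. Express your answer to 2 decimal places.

7.12 m/s

Log law: V₂ = V₁ · ln(z₂/z₀)/ln(z₁/z₀) = 10.9 × 3.9800/2.4079 = 18.0163 m/s
ΔV = 18.0163 − 10.9 = 7.1163 m/s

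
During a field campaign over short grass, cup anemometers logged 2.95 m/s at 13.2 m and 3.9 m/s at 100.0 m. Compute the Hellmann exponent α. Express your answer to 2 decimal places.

α ≈ 0.14

Power law: V₂/V₁ = (z₂/z₁)^α ⇒ α = ln(V₂/V₁) / ln(z₂/z₁)
α = ln(3.9/2.95) / ln(100.0/13.2) = ln(1.3220) / ln(7.5758)
  = 0.27917 / 2.02495 = 0.13787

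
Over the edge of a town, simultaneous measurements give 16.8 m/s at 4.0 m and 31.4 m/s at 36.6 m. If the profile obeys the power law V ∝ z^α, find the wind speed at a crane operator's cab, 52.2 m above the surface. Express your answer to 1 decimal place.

First find α: α = ln(V₂/V₁)/ln(z₂/z₁) = ln(31.4/16.8)/ln(36.6/4.0) = 0.62543/2.21375 = 0.2825
Extrapolate from 36.6 m to 52.2 m: V₃ = 31.4 × (52.2/36.6)^0.2825 = 31.4 × 1.1055 = 34.7129 m/s

34.7 m/s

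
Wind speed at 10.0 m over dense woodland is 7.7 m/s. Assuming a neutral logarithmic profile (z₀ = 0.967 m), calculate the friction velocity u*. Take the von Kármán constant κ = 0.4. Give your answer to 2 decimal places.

u* ≈ 1.32 m/s

Log law: V(z) = (u*/κ) · ln(z/z₀) ⇒ u* = κ · V / ln(z/z₀)
u* = 0.4 × 7.7 / ln(10.0/0.967) = 0.4 × 7.7 / 2.3361
   = 3.0800 / 2.3361 = 1.3184 m/s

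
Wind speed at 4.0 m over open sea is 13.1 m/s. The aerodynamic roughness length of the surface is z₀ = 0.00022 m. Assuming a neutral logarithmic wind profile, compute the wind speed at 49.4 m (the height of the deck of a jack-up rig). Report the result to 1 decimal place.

Log law: V(z) ∝ ln(z/z₀), so V₂/V₁ = ln(z₂/z₀) / ln(z₁/z₀).
ln(49.4/0.00022) = 12.3218, ln(4.0/0.00022) = 9.8082
V₂ = 13.1 × 12.3218/9.8082 = 13.1 × 1.2563 = 16.4573 m/s

16.5 m/s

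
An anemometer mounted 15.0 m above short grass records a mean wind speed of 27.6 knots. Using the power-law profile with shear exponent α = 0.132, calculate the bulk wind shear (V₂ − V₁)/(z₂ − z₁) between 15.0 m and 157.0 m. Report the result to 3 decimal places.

0.071 knots/m

Power law: V₂ = V₁ · (z₂/z₁)^α = 27.6 × (10.4667)^0.132 = 37.6291 knots
ΔV/Δz = (37.6291 − 27.6)/(157.0 − 15.0) = 10.0291/142.0000 = 0.07063 knots/m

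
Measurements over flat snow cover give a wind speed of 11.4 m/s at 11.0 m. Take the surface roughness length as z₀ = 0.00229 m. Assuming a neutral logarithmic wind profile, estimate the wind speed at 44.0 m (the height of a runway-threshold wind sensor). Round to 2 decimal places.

Log law: V(z) ∝ ln(z/z₀), so V₂/V₁ = ln(z₂/z₀) / ln(z₁/z₀).
ln(44.0/0.00229) = 9.8634, ln(11.0/0.00229) = 8.4771
V₂ = 11.4 × 9.8634/8.4771 = 11.4 × 1.1635 = 13.2643 m/s

13.26 m/s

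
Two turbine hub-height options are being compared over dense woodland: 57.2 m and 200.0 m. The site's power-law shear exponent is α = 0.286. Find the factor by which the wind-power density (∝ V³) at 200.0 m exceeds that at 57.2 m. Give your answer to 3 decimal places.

Speed ratio: V_B/V_A = (z_B/z_A)^α = (200.0/57.2)^0.286 = (3.4965)^0.286 = 1.43047
Power-density ratio: P_B/P_A = (V_B/V_A)³ = (1.43047)³ = 2.92710

2.927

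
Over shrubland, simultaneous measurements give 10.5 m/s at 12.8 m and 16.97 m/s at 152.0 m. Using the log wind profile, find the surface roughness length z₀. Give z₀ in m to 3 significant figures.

z₀ ≈ 0.231 m

Log law: V(z) ∝ ln(z/z₀). With r = V₁/V₂ = 10.5/16.97 = 0.61874,
r · ln(z₂/z₀) = ln(z₁/z₀) ⇒ ln z₀ = (ln z₁ − r·ln z₂)/(1 − r)
ln z₀ = (2.54945 − 0.61874×5.02388) / 0.38126 = -1.4663
z₀ = exp(-1.4663) = 0.2308 m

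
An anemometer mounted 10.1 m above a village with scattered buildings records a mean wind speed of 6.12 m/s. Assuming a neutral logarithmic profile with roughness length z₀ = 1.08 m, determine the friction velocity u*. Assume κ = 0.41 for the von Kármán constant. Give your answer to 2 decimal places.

Log law: V(z) = (u*/κ) · ln(z/z₀) ⇒ u* = κ · V / ln(z/z₀)
u* = 0.41 × 6.12 / ln(10.1/1.08) = 0.41 × 6.12 / 2.2356
   = 2.5092 / 2.2356 = 1.1224 m/s

u* ≈ 1.12 m/s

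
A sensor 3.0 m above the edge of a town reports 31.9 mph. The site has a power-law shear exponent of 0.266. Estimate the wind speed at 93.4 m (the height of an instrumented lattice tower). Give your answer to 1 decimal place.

79.6 mph

Power-law profile: V₂ = V₁ · (z₂/z₁)^α
V₂ = 31.9 × (93.4/3.0)^0.266 = 31.9 × (31.1333)^0.266
    = 31.9 × 2.4957 = 79.6139 mph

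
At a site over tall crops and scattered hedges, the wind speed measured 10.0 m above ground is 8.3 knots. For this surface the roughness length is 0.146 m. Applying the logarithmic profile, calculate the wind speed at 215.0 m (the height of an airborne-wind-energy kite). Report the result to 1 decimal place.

Log law: V(z) ∝ ln(z/z₀), so V₂/V₁ = ln(z₂/z₀) / ln(z₁/z₀).
ln(215.0/0.146) = 7.2948, ln(10.0/0.146) = 4.2267
V₂ = 8.3 × 7.2948/4.2267 = 8.3 × 1.7259 = 14.3247 knots

14.3 knots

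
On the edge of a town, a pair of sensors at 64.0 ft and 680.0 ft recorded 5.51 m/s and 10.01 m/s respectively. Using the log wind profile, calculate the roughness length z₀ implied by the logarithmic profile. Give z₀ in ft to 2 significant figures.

Log law: V(z) ∝ ln(z/z₀). With r = V₁/V₂ = 5.51/10.01 = 0.55045,
r · ln(z₂/z₀) = ln(z₁/z₀) ⇒ ln z₀ = (ln z₁ − r·ln z₂)/(1 − r)
ln z₀ = (4.15888 − 0.55045×6.52209) / 0.44955 = 1.2653
z₀ = exp(1.2653) = 3.544 ft

z₀ ≈ 3.5 ft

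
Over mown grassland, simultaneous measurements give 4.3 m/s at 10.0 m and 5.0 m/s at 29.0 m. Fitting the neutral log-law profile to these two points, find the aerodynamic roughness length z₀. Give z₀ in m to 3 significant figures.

Log law: V(z) ∝ ln(z/z₀). With r = V₁/V₂ = 4.3/5.0 = 0.86000,
r · ln(z₂/z₀) = ln(z₁/z₀) ⇒ ln z₀ = (ln z₁ − r·ln z₂)/(1 − r)
ln z₀ = (2.30259 − 0.86000×3.36730) / 0.14000 = -4.2378
z₀ = exp(-4.2378) = 0.01444 m

z₀ ≈ 0.0144 m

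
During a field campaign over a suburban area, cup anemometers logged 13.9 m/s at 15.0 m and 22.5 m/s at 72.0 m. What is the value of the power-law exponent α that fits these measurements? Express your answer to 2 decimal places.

α ≈ 0.31

Power law: V₂/V₁ = (z₂/z₁)^α ⇒ α = ln(V₂/V₁) / ln(z₂/z₁)
α = ln(22.5/13.9) / ln(72.0/15.0) = ln(1.6187) / ln(4.8000)
  = 0.48163 / 1.56862 = 0.30704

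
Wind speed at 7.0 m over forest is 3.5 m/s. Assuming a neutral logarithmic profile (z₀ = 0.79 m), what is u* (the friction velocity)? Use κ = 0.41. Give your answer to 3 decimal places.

Log law: V(z) = (u*/κ) · ln(z/z₀) ⇒ u* = κ · V / ln(z/z₀)
u* = 0.41 × 3.5 / ln(7.0/0.79) = 0.41 × 3.5 / 2.1816
   = 1.4350 / 2.1816 = 0.6578 m/s

u* ≈ 0.658 m/s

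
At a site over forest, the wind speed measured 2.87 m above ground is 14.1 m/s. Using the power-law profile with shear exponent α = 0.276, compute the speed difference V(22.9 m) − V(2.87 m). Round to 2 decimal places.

10.91 m/s

Power law: V₂ = V₁ · (z₂/z₁)^α = 14.1 × (7.9791)^0.276 = 25.0126 m/s
ΔV = 25.0126 − 14.1 = 10.9126 m/s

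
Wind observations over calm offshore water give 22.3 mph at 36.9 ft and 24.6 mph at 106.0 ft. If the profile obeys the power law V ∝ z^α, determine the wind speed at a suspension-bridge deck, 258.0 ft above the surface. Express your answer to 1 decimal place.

26.7 mph

First find α: α = ln(V₂/V₁)/ln(z₂/z₁) = ln(24.6/22.3)/ln(106.0/36.9) = 0.09816/1.05523 = 0.0930
Extrapolate from 106.0 ft to 258.0 ft: V₃ = 24.6 × (258.0/106.0)^0.0930 = 24.6 × 1.0863 = 26.7221 mph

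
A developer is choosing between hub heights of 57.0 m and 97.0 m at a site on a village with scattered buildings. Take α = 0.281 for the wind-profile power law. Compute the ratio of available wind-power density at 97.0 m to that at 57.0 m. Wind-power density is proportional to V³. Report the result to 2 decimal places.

Speed ratio: V_B/V_A = (z_B/z_A)^α = (97.0/57.0)^0.281 = (1.7018)^0.281 = 1.16113
Power-density ratio: P_B/P_A = (V_B/V_A)³ = (1.16113)³ = 1.56547

1.57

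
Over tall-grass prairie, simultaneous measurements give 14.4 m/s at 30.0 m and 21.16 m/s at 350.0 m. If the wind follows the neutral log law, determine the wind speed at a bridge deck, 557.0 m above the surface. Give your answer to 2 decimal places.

22.44 m/s

Log law: V ∝ ln(z/z₀). From the pair, with r = V₁/V₂ = 0.68053,
ln z₀ = (ln z₁ − r·ln z₂)/(1 − r) = (3.4012 − 0.68053×5.8579)/0.31947 = -1.8321 → z₀ = 0.1601 m
V₃ = V₁ · ln(z₃/z₀)/ln(z₁/z₀) = 14.4 × 8.1547/5.2333 = 22.4385 m/s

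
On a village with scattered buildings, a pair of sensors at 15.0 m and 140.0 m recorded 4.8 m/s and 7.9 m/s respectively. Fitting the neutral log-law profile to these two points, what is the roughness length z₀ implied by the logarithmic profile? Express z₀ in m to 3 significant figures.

Log law: V(z) ∝ ln(z/z₀). With r = V₁/V₂ = 4.8/7.9 = 0.60759,
r · ln(z₂/z₀) = ln(z₁/z₀) ⇒ ln z₀ = (ln z₁ − r·ln z₂)/(1 − r)
ln z₀ = (2.70805 − 0.60759×4.94164) / 0.39241 = -0.7504
z₀ = exp(-0.7504) = 0.4722 m

z₀ ≈ 0.472 m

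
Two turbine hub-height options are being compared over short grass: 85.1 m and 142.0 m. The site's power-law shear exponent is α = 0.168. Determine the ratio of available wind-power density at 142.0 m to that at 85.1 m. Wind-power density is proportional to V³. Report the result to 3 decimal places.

Speed ratio: V_B/V_A = (z_B/z_A)^α = (142.0/85.1)^0.168 = (1.6686)^0.168 = 1.08982
Power-density ratio: P_B/P_A = (V_B/V_A)³ = (1.08982)³ = 1.29440

1.294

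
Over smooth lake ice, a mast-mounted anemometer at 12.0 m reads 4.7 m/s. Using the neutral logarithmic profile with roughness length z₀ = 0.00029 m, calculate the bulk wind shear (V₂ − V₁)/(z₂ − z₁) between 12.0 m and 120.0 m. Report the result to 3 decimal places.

0.009 m/s/m

Log law: V₂ = V₁ · ln(z₂/z₀)/ln(z₁/z₀) = 4.7 × 12.9331/10.6305 = 5.7180 m/s
ΔV/Δz = (5.7180 − 4.7)/(120.0 − 12.0) = 1.0180/108.0000 = 0.00943 m/s/m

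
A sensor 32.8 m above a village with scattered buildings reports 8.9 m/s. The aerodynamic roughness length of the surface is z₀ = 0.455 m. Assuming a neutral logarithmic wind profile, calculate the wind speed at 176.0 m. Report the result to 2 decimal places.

Log law: V(z) ∝ ln(z/z₀), so V₂/V₁ = ln(z₂/z₀) / ln(z₁/z₀).
ln(176.0/0.455) = 5.9579, ln(32.8/0.455) = 4.2779
V₂ = 8.9 × 5.9579/4.2779 = 8.9 × 1.3927 = 12.3953 m/s

12.40 m/s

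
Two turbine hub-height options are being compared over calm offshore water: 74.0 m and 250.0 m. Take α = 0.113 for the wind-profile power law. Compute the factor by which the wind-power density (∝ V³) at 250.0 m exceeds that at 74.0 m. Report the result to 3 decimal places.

Speed ratio: V_B/V_A = (z_B/z_A)^α = (250.0/74.0)^0.113 = (3.3784)^0.113 = 1.14748
Power-density ratio: P_B/P_A = (V_B/V_A)³ = (1.14748)³ = 1.51089

1.511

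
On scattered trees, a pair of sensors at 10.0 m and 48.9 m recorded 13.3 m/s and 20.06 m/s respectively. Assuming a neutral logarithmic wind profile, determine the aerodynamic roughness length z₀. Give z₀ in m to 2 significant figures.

z₀ ≈ 0.44 m

Log law: V(z) ∝ ln(z/z₀). With r = V₁/V₂ = 13.3/20.06 = 0.66301,
r · ln(z₂/z₀) = ln(z₁/z₀) ⇒ ln z₀ = (ln z₁ − r·ln z₂)/(1 − r)
ln z₀ = (2.30259 − 0.66301×3.88978) / 0.33699 = -0.8201
z₀ = exp(-0.8201) = 0.4404 m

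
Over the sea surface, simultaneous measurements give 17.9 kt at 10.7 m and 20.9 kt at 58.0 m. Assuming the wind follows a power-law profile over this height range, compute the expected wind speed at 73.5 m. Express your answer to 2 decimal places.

First find α: α = ln(V₂/V₁)/ln(z₂/z₁) = ln(20.9/17.9)/ln(58.0/10.7) = 0.15495/1.69020 = 0.0917
Extrapolate from 58.0 m to 73.5 m: V₃ = 20.9 × (73.5/58.0)^0.0917 = 20.9 × 1.0219 = 21.3588 kt

21.36 kt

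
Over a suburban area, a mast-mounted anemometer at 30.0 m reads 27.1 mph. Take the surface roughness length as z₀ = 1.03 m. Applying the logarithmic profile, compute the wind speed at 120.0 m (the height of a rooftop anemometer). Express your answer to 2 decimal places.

38.24 mph

Log law: V(z) ∝ ln(z/z₀), so V₂/V₁ = ln(z₂/z₀) / ln(z₁/z₀).
ln(120.0/1.03) = 4.7579, ln(30.0/1.03) = 3.3716
V₂ = 27.1 × 4.7579/3.3716 = 27.1 × 1.4112 = 38.2425 mph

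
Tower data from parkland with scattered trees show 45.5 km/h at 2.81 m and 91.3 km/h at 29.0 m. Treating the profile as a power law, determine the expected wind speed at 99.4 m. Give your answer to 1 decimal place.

131.9 km/h

First find α: α = ln(V₂/V₁)/ln(z₂/z₁) = ln(91.3/45.5)/ln(29.0/2.81) = 0.69644/2.33411 = 0.2984
Extrapolate from 29.0 m to 99.4 m: V₃ = 91.3 × (99.4/29.0)^0.2984 = 91.3 × 1.4442 = 131.8553 km/h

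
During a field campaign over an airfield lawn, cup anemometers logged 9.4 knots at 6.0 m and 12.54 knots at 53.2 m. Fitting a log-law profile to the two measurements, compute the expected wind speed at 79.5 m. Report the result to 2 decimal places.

13.12 knots

Log law: V ∝ ln(z/z₀). From the pair, with r = V₁/V₂ = 0.74960,
ln z₀ = (ln z₁ − r·ln z₂)/(1 − r) = (1.7918 − 0.74960×3.9741)/0.25040 = -4.7412 → z₀ = 0.008728 m
V₃ = V₁ · ln(z₃/z₀)/ln(z₁/z₀) = 9.4 × 9.1170/6.5330 = 13.1180 knots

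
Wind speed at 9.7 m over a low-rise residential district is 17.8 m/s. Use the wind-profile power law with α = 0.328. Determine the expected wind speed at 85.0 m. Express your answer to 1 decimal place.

Power-law profile: V₂ = V₁ · (z₂/z₁)^α
V₂ = 17.8 × (85.0/9.7)^0.328 = 17.8 × (8.7629)^0.328
    = 17.8 × 2.0379 = 36.2751 m/s

36.3 m/s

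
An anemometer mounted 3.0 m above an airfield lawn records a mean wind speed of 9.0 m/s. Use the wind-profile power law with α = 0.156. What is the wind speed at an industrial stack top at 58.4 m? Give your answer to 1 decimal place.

14.3 m/s

Power-law profile: V₂ = V₁ · (z₂/z₁)^α
V₂ = 9.0 × (58.4/3.0)^0.156 = 9.0 × (19.4667)^0.156
    = 9.0 × 1.5890 = 14.3012 m/s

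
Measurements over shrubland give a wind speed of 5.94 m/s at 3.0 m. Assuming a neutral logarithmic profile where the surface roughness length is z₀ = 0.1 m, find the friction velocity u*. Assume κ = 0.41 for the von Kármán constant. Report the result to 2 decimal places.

Log law: V(z) = (u*/κ) · ln(z/z₀) ⇒ u* = κ · V / ln(z/z₀)
u* = 0.41 × 5.94 / ln(3.0/0.1) = 0.41 × 5.94 / 3.4012
   = 2.4354 / 3.4012 = 0.7160 m/s

u* ≈ 0.72 m/s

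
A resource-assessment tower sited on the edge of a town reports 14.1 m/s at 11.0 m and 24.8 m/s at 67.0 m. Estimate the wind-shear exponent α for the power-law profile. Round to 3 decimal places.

α ≈ 0.313

Power law: V₂/V₁ = (z₂/z₁)^α ⇒ α = ln(V₂/V₁) / ln(z₂/z₁)
α = ln(24.8/14.1) / ln(67.0/11.0) = ln(1.7589) / ln(6.0909)
  = 0.56467 / 1.80680 = 0.31252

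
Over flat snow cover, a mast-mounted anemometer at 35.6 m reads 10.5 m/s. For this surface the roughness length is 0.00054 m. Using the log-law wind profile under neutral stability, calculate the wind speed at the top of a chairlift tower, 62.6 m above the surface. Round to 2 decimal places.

11.03 m/s

Log law: V(z) ∝ ln(z/z₀), so V₂/V₁ = ln(z₂/z₀) / ln(z₁/z₀).
ln(62.6/0.00054) = 11.6607, ln(35.6/0.00054) = 11.0963
V₂ = 10.5 × 11.6607/11.0963 = 10.5 × 1.0509 = 11.0341 m/s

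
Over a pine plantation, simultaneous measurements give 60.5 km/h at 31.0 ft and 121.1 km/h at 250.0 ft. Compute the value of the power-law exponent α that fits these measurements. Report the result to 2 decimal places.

α ≈ 0.33

Power law: V₂/V₁ = (z₂/z₁)^α ⇒ α = ln(V₂/V₁) / ln(z₂/z₁)
α = ln(121.1/60.5) / ln(250.0/31.0) = ln(2.0017) / ln(8.0645)
  = 0.69397 / 2.08747 = 0.33245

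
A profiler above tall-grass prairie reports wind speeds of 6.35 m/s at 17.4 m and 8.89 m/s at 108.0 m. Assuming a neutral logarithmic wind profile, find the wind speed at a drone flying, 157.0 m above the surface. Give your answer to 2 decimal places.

Log law: V ∝ ln(z/z₀). From the pair, with r = V₁/V₂ = 0.71429,
ln z₀ = (ln z₁ − r·ln z₂)/(1 − r) = (2.8565 − 0.71429×4.6821)/0.28571 = -1.7077 → z₀ = 0.1813 m
V₃ = V₁ · ln(z₃/z₀)/ln(z₁/z₀) = 6.35 × 6.7639/4.5642 = 9.4105 m/s

9.41 m/s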